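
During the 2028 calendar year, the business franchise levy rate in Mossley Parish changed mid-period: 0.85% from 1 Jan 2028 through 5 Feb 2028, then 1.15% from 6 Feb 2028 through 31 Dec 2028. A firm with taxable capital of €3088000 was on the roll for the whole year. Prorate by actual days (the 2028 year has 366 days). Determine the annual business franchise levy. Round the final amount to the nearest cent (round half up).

€34600.79

1 Jan – 5 Feb 2028: 36 days at 0.85% → €3088000 × 0.85% × 36/366 = €2581.7705
6 Feb – 31 Dec 2028: 330 days at 1.15% → €3088000 × 1.15% × 330/366 = €32019.0164
Total = €34600.7869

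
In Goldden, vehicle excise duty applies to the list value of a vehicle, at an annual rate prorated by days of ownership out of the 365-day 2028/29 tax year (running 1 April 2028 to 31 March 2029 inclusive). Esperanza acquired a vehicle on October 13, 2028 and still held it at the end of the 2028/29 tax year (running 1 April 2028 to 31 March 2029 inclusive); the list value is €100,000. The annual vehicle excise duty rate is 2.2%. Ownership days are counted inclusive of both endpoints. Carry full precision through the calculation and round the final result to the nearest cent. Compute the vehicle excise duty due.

€1,024.66

Days held (October 13, 2028 – March 31, 2029): 170 out of 365
Tax = €100,000 × 2.2% × 170/365 = €1,024.6575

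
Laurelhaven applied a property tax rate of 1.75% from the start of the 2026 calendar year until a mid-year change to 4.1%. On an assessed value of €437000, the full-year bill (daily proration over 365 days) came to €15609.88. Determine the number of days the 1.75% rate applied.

82 days

Let d = days at the first rate; then 365 − d days at the second rate.
€437000 × [1.75%·d + 4.1%·(365−d)] / 365 = €15609.88
Solving gives d = 82, so the new rate took effect on 24 Mar 2026.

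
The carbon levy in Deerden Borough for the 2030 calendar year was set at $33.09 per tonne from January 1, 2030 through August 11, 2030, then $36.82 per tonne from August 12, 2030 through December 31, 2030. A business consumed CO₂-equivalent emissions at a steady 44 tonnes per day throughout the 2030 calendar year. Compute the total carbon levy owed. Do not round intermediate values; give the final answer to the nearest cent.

January 1 – August 11, 2030: 223 days × 44 tonnes/day = 9,812 tonnes at $33.09/tonne → $324,679.08
August 12 – December 31, 2030: 142 days × 44 tonnes/day = 6,248 tonnes at $36.82/tonne → $230,051.36

$554,730.44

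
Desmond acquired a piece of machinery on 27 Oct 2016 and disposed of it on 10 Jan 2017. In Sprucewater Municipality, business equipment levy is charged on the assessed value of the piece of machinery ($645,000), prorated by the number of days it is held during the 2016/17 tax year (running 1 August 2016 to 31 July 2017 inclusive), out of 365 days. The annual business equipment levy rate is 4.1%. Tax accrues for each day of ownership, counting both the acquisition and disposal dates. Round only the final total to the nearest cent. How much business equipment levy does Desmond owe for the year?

$5,506.36

Days held (27 Oct 2016 – 10 Jan 2017): 76 out of 365
Tax = $645,000 × 4.1% × 76/365 = $5,506.3562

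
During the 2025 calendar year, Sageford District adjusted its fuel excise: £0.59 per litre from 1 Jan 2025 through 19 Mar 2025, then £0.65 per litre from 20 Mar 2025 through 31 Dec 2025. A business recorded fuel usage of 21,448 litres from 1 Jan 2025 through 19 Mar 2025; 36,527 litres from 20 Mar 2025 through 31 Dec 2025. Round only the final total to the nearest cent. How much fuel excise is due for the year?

1 Jan – 19 Mar 2025: 21,448 litres at £0.59/litre → £12,654.32
20 Mar – 31 Dec 2025: 36,527 litres at £0.65/litre → £23,742.55

£36,396.87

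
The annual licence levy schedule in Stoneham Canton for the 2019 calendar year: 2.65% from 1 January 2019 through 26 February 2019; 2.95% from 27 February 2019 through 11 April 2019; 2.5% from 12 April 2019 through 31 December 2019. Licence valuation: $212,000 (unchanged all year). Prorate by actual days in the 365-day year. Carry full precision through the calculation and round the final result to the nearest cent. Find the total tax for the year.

1 January – 26 February 2019: 57 days at 2.65% → $212,000 × 2.65% × 57/365 = $877.3315
27 February – 11 April 2019: 44 days at 2.95% → $212,000 × 2.95% × 44/365 = $753.9068
12 April – 31 December 2019: 264 days at 2.5% → $212,000 × 2.5% × 264/365 = $3,833.4247
Total = $5,464.6630

$5,464.66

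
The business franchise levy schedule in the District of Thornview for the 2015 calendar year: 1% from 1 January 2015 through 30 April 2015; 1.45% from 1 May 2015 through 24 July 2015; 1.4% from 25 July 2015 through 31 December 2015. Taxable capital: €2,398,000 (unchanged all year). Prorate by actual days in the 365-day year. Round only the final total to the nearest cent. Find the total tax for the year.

€30,697.68

1 January – 30 April 2015: 120 days at 1% → €2,398,000 × 1% × 120/365 = €7,883.8356
1 May – 24 July 2015: 85 days at 1.45% → €2,398,000 × 1.45% × 85/365 = €8,097.3562
25 July – 31 December 2015: 160 days at 1.4% → €2,398,000 × 1.4% × 160/365 = €14,716.4932
Total = €30,697.6849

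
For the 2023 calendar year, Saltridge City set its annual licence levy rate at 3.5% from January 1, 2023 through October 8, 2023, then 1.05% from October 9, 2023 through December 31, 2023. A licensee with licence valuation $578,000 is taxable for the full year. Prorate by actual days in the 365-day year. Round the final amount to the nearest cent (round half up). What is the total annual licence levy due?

$16,971.03

January 1 – October 8, 2023: 281 days at 3.5% → $578,000 × 3.5% × 281/365 = $15,574.3288
October 9 – December 31, 2023: 84 days at 1.05% → $578,000 × 1.05% × 84/365 = $1,396.7014
Total = $16,971.0301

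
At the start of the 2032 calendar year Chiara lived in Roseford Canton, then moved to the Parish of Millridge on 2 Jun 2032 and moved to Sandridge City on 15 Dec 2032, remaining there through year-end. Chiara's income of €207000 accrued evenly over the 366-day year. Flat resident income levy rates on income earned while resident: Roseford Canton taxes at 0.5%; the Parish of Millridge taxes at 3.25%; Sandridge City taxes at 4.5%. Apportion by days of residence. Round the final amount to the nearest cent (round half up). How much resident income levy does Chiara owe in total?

Roseford Canton, 1 Jan – 1 Jun 2032: 153 days → €207000 × 0.5% × 153/366 = €432.6639
The Parish of Millridge, 2 Jun – 14 Dec 2032: 196 days → €207000 × 3.25% × 196/366 = €3602.7049
Sandridge City, 15 Dec – 31 Dec 2032: 17 days → €207000 × 4.5% × 17/366 = €432.6639
Total = €4468.0328

€4468.03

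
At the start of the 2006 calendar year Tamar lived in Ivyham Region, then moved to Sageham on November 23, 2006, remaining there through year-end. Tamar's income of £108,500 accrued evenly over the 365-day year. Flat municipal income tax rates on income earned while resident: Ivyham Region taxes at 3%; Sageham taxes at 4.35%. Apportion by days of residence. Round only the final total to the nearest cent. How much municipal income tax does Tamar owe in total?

Ivyham Region, January 1 – November 22, 2006: 326 days → £108,500 × 3% × 326/365 = £2,907.2055
Sageham, November 23 – December 31, 2006: 39 days → £108,500 × 4.35% × 39/365 = £504.3021
Total = £3,411.5075

£3,411.51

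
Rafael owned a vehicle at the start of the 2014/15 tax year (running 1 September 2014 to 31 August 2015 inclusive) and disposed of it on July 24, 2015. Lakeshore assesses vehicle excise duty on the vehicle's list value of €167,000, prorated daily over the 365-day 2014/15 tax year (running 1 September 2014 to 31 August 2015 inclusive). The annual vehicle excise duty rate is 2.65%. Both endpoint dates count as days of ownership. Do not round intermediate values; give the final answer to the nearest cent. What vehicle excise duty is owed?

€3,964.76

Days held (September 1, 2014 – July 24, 2015): 327 out of 365
Tax = €167,000 × 2.65% × 327/365 = €3,964.7630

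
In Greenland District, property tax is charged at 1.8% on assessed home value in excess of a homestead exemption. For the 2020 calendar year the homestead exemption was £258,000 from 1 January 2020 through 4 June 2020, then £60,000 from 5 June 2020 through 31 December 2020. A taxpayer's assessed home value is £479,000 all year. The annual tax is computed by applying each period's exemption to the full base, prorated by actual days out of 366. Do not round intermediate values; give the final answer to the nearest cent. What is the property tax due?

1 January – 4 June 2020: 156 days, exemption £258,000 → (£479,000 − £258,000) × 1.8% × 156/366 = £1,695.5410
5 June – 31 December 2020: 210 days, exemption £60,000 → (£479,000 − £60,000) × 1.8% × 210/366 = £4,327.3770
Total = £6,022.9180

£6,022.92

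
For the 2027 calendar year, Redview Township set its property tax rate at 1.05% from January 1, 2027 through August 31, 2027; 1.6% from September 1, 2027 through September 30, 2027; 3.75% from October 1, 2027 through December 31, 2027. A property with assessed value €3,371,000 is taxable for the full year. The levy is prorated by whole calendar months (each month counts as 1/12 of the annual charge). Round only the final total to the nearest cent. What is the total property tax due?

January 1 – August 31, 2027: 8 months at 1.05% → €3,371,000 × 1.05% × 8/12 = €23,597.0000
September 1 – September 30, 2027: 1 month at 1.6% → €3,371,000 × 1.6% × 1/12 = €4,494.6667
October 1 – December 31, 2027: 3 months at 3.75% → €3,371,000 × 3.75% × 3/12 = €31,603.1250
Total = €59,694.7917

€59,694.79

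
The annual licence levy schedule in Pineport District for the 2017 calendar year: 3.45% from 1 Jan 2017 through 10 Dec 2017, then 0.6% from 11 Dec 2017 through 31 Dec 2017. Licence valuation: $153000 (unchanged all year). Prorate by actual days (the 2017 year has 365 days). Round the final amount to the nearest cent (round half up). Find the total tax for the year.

$5027.62

1 Jan – 10 Dec 2017: 344 days at 3.45% → $153000 × 3.45% × 344/365 = $4974.8055
11 Dec – 31 Dec 2017: 21 days at 0.6% → $153000 × 0.6% × 21/365 = $52.8164
Total = $5027.6219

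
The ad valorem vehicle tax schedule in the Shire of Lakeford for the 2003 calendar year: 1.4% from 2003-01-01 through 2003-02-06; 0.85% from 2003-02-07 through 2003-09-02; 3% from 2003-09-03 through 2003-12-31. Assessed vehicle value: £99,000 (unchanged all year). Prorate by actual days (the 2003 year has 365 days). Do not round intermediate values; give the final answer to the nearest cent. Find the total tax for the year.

2003-01-01 to 2003-02-06: 37 days at 1.4% → £99,000 × 1.4% × 37/365 = £140.4986
2003-02-07 to 2003-09-02: 208 days at 0.85% → £99,000 × 0.85% × 208/365 = £479.5397
2003-09-03 to 2003-12-31: 120 days at 3% → £99,000 × 3% × 120/365 = £976.4384
Total = £1,596.4767

£1,596.48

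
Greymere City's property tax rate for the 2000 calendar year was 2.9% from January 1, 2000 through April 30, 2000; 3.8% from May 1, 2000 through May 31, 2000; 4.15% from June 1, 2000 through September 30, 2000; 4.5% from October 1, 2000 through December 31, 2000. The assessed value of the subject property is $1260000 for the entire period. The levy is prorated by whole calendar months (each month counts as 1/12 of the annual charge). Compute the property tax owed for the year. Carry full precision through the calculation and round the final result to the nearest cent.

January 1 – April 30, 2000: 4 months at 2.9% → $1260000 × 2.9% × 4/12 = $12180.0000
May 1 – May 31, 2000: 1 month at 3.8% → $1260000 × 3.8% × 1/12 = $3990.0000
June 1 – September 30, 2000: 4 months at 4.15% → $1260000 × 4.15% × 4/12 = $17430.0000
October 1 – December 31, 2000: 3 months at 4.5% → $1260000 × 4.5% × 3/12 = $14175.0000
Total = $47775.0000

$47775.00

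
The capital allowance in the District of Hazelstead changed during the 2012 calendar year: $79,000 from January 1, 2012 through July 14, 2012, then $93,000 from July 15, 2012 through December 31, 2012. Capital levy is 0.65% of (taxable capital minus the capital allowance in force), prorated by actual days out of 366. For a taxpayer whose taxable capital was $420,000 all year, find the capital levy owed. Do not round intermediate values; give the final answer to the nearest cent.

$2,174.23

January 1 – July 14, 2012: 196 days, exemption $79,000 → ($420,000 − $79,000) × 0.65% × 196/366 = $1,186.9781
July 15 – December 31, 2012: 170 days, exemption $93,000 → ($420,000 − $93,000) × 0.65% × 170/366 = $987.2541
Total = $2,174.2322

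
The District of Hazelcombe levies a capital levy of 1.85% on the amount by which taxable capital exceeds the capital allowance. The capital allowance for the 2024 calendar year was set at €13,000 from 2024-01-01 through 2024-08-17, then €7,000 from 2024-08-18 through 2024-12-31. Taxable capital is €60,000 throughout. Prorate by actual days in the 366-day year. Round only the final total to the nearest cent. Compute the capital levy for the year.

€910.75

2024-01-01 to 2024-08-17: 230 days, exemption €13,000 → (€60,000 − €13,000) × 1.85% × 230/366 = €546.4071
2024-08-18 to 2024-12-31: 136 days, exemption €7,000 → (€60,000 − €7,000) × 1.85% × 136/366 = €364.3388
Total = €910.7459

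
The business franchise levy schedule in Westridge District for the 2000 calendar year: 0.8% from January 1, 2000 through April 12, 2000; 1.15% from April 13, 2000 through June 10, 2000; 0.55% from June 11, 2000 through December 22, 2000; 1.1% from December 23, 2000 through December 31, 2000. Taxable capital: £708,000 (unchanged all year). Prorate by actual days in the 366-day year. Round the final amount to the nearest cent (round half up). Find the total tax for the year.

January 1 – April 12, 2000: 103 days at 0.8% → £708,000 × 0.8% × 103/366 = £1,593.9672
April 13 – June 10, 2000: 59 days at 1.15% → £708,000 × 1.15% × 59/366 = £1,312.5082
June 11 – December 22, 2000: 195 days at 0.55% → £708,000 × 0.55% × 195/366 = £2,074.6721
December 23 – December 31, 2000: 9 days at 1.1% → £708,000 × 1.1% × 9/366 = £191.5082
Total = £5,172.6557

£5,172.66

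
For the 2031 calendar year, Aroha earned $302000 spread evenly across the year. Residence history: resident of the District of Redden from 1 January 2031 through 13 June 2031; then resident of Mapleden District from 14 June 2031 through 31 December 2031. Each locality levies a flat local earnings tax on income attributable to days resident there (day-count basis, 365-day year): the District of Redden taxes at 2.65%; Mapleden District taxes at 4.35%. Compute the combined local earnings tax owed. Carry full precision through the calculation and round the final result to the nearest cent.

$10830.22

The District of Redden, 1 January – 13 June 2031: 164 days → $302000 × 2.65% × 164/365 = $3595.8685
Mapleden District, 14 June – 31 December 2031: 201 days → $302000 × 4.35% × 201/365 = $7234.3479
Total = $10830.2164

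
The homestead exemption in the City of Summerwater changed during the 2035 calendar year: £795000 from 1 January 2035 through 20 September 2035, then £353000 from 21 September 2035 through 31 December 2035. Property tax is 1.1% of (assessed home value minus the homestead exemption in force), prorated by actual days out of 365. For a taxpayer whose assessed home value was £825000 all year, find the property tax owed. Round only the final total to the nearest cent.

1 January – 20 September 2035: 263 days, exemption £795000 → (£825000 − £795000) × 1.1% × 263/365 = £237.7808
21 September – 31 December 2035: 102 days, exemption £353000 → (£825000 − £353000) × 1.1% × 102/365 = £1450.9151
Total = £1688.6959

£1688.70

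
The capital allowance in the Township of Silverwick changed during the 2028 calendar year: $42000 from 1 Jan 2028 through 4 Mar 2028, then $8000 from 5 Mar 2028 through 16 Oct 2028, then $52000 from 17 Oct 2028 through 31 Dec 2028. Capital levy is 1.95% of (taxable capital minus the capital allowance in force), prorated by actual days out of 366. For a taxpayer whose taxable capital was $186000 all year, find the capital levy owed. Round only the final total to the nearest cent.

1 Jan – 4 Mar 2028: 64 days, exemption $42000 → ($186000 − $42000) × 1.95% × 64/366 = $491.0164
5 Mar – 16 Oct 2028: 226 days, exemption $8000 → ($186000 − $8000) × 1.95% × 226/366 = $2143.2951
17 Oct – 31 Dec 2028: 76 days, exemption $52000 → ($186000 − $52000) × 1.95% × 76/366 = $542.5902
Total = $3176.9016

$3176.90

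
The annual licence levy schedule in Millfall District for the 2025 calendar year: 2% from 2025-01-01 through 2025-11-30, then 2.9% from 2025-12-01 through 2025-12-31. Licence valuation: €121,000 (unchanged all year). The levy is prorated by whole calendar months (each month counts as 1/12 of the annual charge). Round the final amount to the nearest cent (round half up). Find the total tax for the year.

2025-01-01 to 2025-11-30: 11 months at 2% → €121,000 × 2% × 11/12 = €2,218.3333
2025-12-01 to 2025-12-31: 1 month at 2.9% → €121,000 × 2.9% × 1/12 = €292.4167
Total = €2,510.7500

€2,510.75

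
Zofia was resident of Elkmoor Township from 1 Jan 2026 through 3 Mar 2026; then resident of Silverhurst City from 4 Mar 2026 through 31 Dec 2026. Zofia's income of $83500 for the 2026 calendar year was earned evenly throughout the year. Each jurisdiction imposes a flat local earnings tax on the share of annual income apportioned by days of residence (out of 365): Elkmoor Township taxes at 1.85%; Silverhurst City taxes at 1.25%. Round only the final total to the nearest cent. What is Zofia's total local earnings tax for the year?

Elkmoor Township, 1 Jan – 3 Mar 2026: 62 days → $83500 × 1.85% × 62/365 = $262.3959
Silverhurst City, 4 Mar – 31 Dec 2026: 303 days → $83500 × 1.25% × 303/365 = $866.4555
Total = $1128.8514

$1128.85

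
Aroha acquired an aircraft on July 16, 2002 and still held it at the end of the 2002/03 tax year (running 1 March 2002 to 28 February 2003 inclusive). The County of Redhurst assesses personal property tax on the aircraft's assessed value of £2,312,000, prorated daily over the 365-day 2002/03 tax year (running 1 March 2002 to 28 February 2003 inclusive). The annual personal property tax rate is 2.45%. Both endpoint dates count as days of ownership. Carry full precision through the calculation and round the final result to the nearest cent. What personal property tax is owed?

£35,383.10

Days held (July 16, 2002 – February 28, 2003): 228 out of 365
Tax = £2,312,000 × 2.45% × 228/365 = £35,383.1014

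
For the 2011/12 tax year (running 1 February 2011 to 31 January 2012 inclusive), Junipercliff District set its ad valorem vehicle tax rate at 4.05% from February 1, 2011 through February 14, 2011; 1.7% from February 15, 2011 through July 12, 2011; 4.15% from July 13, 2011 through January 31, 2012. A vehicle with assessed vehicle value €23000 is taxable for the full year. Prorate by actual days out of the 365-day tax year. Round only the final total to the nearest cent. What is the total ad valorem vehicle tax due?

February 1 – February 14, 2011: 14 days at 4.05% → €23000 × 4.05% × 14/365 = €35.7288
February 15 – July 12, 2011: 148 days at 1.7% → €23000 × 1.7% × 148/365 = €158.5425
July 13, 2011 – January 31, 2012: 203 days at 4.15% → €23000 × 4.15% × 203/365 = €530.8589
Total = €725.1301

€725.13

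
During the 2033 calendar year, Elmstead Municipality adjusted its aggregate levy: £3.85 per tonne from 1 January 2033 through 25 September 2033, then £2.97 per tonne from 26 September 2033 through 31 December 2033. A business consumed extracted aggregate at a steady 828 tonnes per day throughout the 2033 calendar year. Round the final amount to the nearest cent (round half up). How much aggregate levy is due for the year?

1 January – 25 September 2033: 268 days × 828 tonnes/day = 221,904 tonnes at £3.85/tonne → £854330.40
26 September – 31 December 2033: 97 days × 828 tonnes/day = 80,316 tonnes at £2.97/tonne → £238538.52

£1092868.92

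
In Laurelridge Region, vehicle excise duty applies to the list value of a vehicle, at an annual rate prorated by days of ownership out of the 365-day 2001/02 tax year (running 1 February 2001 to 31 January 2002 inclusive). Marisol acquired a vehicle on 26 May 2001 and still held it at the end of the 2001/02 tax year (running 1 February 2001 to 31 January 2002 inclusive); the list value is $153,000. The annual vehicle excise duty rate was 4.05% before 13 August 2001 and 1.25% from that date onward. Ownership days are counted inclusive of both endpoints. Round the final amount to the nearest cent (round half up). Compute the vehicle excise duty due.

$2,242.39

26 May – 12 August 2001: 79 days at 4.05% → $153,000 × 4.05% × 79/365 = $1,341.1603
13 August 2001 – 31 January 2002: 172 days at 1.25% → $153,000 × 1.25% × 172/365 = $901.2329
Total = $2,242.3932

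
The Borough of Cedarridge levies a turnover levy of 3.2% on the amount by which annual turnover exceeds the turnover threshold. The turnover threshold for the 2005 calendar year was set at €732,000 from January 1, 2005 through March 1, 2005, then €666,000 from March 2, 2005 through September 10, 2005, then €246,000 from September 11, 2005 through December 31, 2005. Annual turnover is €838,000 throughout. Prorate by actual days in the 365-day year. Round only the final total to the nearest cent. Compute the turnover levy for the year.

January 1 – March 1, 2005: 60 days, exemption €732,000 → (€838,000 − €732,000) × 3.2% × 60/365 = €557.5890
March 2 – September 10, 2005: 193 days, exemption €666,000 → (€838,000 − €666,000) × 3.2% × 193/365 = €2,910.3342
September 11 – December 31, 2005: 112 days, exemption €246,000 → (€838,000 − €246,000) × 3.2% × 112/365 = €5,812.9534
Total = €9,280.8767

€9,280.88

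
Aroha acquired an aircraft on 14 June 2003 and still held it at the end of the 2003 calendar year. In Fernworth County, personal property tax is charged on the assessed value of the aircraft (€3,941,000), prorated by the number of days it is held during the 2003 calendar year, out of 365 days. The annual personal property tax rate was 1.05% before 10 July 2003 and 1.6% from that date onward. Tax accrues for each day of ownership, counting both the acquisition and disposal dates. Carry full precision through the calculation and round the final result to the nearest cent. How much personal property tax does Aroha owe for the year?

€33,179.98

14 June – 9 July 2003: 26 days at 1.05% → €3,941,000 × 1.05% × 26/365 = €2,947.6521
10 July – 31 December 2003: 175 days at 1.6% → €3,941,000 × 1.6% × 175/365 = €30,232.3288
Total = €33,179.9808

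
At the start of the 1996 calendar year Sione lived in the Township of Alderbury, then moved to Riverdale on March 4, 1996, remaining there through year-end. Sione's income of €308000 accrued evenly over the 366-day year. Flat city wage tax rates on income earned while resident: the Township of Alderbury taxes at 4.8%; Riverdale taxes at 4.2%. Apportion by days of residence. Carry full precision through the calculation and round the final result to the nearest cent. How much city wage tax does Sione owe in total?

€13254.10

The Township of Alderbury, January 1 – March 3, 1996: 63 days → €308000 × 4.8% × 63/366 = €2544.7869
Riverdale, March 4 – December 31, 1996: 303 days → €308000 × 4.2% × 303/366 = €10709.3115
Total = €13254.0984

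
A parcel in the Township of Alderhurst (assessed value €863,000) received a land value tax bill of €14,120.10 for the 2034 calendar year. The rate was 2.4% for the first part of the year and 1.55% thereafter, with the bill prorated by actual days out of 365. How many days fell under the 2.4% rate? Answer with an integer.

Let d = days at the first rate; then 365 − d days at the second rate.
€863,000 × [2.4%·d + 1.55%·(365−d)] / 365 = €14,120.10
Solving gives d = 37, so the new rate took effect on February 7, 2034.

37 days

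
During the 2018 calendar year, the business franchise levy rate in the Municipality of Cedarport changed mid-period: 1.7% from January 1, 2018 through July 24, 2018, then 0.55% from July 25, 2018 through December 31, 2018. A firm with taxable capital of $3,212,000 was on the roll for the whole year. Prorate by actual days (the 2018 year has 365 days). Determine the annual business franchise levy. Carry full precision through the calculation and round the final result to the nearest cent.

January 1 – July 24, 2018: 205 days at 1.7% → $3,212,000 × 1.7% × 205/365 = $30,668.0000
July 25 – December 31, 2018: 160 days at 0.55% → $3,212,000 × 0.55% × 160/365 = $7,744.0000
Total = $38,412.0000

$38,412.00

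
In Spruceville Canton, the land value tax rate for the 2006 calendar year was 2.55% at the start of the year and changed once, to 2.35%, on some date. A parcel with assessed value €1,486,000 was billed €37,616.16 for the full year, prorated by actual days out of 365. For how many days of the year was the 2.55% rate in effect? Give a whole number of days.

Let d = days at the first rate; then 365 − d days at the second rate.
€1,486,000 × [2.55%·d + 2.35%·(365−d)] / 365 = €37,616.16
Solving gives d = 331, so the new rate took effect on 28 Nov 2006.

331 days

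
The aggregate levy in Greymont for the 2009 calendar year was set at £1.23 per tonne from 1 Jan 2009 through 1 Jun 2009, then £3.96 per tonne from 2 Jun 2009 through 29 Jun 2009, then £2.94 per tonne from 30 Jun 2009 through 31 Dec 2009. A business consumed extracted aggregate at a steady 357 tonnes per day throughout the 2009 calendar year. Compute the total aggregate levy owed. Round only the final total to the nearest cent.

£300,501.18

1 Jan – 1 Jun 2009: 152 days × 357 tonnes/day = 54,264 tonnes at £1.23/tonne → £66,744.72
2 Jun – 29 Jun 2009: 28 days × 357 tonnes/day = 9,996 tonnes at £3.96/tonne → £39,584.16
30 Jun – 31 Dec 2009: 185 days × 357 tonnes/day = 66,045 tonnes at £2.94/tonne → £194,172.30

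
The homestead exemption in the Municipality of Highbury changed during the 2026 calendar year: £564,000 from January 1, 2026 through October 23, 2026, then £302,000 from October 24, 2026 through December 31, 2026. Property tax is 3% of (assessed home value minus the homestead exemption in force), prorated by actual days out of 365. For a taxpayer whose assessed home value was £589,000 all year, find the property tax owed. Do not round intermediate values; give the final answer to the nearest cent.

January 1 – October 23, 2026: 296 days, exemption £564,000 → (£589,000 − £564,000) × 3% × 296/365 = £608.2192
October 24 – December 31, 2026: 69 days, exemption £302,000 → (£589,000 − £302,000) × 3% × 69/365 = £1,627.6438
Total = £2,235.8630

£2,235.86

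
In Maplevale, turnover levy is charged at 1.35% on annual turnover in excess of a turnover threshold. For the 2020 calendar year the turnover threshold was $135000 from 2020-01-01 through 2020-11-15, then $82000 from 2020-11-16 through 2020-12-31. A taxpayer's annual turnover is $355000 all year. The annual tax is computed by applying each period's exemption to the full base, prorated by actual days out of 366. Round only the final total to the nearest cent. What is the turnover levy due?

$3059.93

2020-01-01 to 2020-11-15: 320 days, exemption $135000 → ($355000 − $135000) × 1.35% × 320/366 = $2596.7213
2020-11-16 to 2020-12-31: 46 days, exemption $82000 → ($355000 − $82000) × 1.35% × 46/366 = $463.2049
Total = $3059.9262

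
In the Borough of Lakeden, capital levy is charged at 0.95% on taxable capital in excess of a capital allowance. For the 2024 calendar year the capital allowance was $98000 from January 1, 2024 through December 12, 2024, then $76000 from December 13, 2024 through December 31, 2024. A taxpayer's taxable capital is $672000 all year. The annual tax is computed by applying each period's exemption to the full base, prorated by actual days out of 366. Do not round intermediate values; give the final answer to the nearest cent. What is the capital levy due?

January 1 – December 12, 2024: 347 days, exemption $98000 → ($672000 − $98000) × 0.95% × 347/366 = $5169.9208
December 13 – December 31, 2024: 19 days, exemption $76000 → ($672000 − $76000) × 0.95% × 19/366 = $293.9290
Total = $5463.8497

$5463.85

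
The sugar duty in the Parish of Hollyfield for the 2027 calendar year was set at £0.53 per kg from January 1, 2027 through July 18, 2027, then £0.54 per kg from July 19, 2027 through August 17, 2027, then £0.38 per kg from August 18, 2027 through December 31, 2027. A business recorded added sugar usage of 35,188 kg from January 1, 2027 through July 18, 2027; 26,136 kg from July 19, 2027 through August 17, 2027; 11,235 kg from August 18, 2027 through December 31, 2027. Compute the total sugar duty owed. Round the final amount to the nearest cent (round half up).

£37,032.38

January 1 – July 18, 2027: 35,188 kg at £0.53/kg → £18,649.64
July 19 – August 17, 2027: 26,136 kg at £0.54/kg → £14,113.44
August 18 – December 31, 2027: 11,235 kg at £0.38/kg → £4,269.30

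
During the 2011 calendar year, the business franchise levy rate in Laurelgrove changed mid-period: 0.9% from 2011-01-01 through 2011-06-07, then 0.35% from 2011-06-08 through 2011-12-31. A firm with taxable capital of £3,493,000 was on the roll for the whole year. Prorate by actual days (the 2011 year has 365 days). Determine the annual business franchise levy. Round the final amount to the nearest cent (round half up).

£20,541.71

2011-01-01 to 2011-06-07: 158 days at 0.9% → £3,493,000 × 0.9% × 158/365 = £13,608.3452
2011-06-08 to 2011-12-31: 207 days at 0.35% → £3,493,000 × 0.35% × 207/365 = £6,933.3658
Total = £20,541.7110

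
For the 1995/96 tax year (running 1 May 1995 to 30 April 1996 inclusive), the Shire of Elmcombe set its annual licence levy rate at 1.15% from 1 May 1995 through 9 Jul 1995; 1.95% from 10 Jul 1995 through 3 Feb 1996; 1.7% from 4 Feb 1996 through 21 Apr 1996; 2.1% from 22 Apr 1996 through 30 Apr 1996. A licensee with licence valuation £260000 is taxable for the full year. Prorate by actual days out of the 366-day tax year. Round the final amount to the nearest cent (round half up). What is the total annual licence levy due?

£4543.25

1 May – 9 Jul 1995: 70 days at 1.15% → £260000 × 1.15% × 70/366 = £571.8579
10 Jul 1995 – 3 Feb 1996: 209 days at 1.95% → £260000 × 1.95% × 209/366 = £2895.1639
4 Feb – 21 Apr 1996: 78 days at 1.7% → £260000 × 1.7% × 78/366 = £941.9672
22 Apr – 30 Apr 1996: 9 days at 2.1% → £260000 × 2.1% × 9/366 = £134.2623
Total = £4543.2514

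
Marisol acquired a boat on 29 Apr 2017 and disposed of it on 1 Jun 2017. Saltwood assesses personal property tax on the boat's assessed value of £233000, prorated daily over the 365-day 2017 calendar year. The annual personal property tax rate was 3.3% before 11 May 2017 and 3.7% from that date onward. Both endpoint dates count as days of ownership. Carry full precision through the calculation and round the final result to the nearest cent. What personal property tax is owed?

£772.41

29 Apr – 10 May 2017: 12 days at 3.3% → £233000 × 3.3% × 12/365 = £252.7890
11 May – 1 Jun 2017: 22 days at 3.7% → £233000 × 3.7% × 22/365 = £519.6219
Total = £772.4110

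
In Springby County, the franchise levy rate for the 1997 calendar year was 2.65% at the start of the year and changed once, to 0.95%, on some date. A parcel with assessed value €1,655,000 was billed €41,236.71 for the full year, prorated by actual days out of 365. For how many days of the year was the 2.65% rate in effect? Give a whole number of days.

Let d = days at the first rate; then 365 − d days at the second rate.
€1,655,000 × [2.65%·d + 0.95%·(365−d)] / 365 = €41,236.71
Solving gives d = 331, so the new rate took effect on November 28, 1997.

331 days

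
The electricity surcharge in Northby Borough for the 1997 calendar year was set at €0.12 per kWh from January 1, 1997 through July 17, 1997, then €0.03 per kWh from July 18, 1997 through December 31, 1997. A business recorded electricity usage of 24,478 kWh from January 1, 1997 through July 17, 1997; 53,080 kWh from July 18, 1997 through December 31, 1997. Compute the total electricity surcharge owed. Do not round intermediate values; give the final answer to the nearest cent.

January 1 – July 17, 1997: 24,478 kWh at €0.12/kWh → €2,937.36
July 18 – December 31, 1997: 53,080 kWh at €0.03/kWh → €1,592.40

€4,529.76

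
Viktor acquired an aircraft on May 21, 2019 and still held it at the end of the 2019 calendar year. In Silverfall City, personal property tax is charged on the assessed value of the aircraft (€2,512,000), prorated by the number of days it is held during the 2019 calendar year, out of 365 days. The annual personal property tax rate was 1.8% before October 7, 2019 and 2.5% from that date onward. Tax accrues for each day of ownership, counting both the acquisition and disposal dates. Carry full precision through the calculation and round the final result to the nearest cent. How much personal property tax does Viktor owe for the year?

€32,015.96

May 21 – October 6, 2019: 139 days at 1.8% → €2,512,000 × 1.8% × 139/365 = €17,219.2438
October 7 – December 31, 2019: 86 days at 2.5% → €2,512,000 × 2.5% × 86/365 = €14,796.7123
Total = €32,015.9562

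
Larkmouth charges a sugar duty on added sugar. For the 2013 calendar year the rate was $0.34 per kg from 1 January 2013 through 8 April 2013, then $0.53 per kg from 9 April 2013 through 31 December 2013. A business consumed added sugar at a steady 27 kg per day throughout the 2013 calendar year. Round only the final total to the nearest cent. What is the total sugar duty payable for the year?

$4,720.41

1 January – 8 April 2013: 98 days × 27 kg/day = 2,646 kg at $0.34/kg → $899.64
9 April – 31 December 2013: 267 days × 27 kg/day = 7,209 kg at $0.53/kg → $3,820.77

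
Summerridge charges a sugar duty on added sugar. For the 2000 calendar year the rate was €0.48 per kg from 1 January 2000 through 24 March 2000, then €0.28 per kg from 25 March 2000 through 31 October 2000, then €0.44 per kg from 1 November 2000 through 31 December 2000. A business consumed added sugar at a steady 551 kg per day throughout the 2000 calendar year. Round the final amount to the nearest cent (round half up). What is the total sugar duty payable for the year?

1 January – 24 March 2000: 84 days × 551 kg/day = 46,284 kg at €0.48/kg → €22,216.32
25 March – 31 October 2000: 221 days × 551 kg/day = 121,771 kg at €0.28/kg → €34,095.88
1 November – 31 December 2000: 61 days × 551 kg/day = 33,611 kg at €0.44/kg → €14,788.84

€71,101.04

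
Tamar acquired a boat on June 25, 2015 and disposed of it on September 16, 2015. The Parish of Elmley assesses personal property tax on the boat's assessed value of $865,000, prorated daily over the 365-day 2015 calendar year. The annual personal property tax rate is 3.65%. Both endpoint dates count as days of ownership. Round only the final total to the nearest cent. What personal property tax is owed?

Days held (June 25 – September 16, 2015): 84 out of 365
Tax = $865,000 × 3.65% × 84/365 = $7,266.0000

$7,266.00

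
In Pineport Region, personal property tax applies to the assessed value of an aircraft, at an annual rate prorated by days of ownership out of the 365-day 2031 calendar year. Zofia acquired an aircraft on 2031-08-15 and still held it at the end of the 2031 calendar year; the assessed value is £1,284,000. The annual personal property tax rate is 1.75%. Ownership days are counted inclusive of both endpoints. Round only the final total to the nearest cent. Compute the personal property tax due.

£8,557.07

Days held (2031-08-15 to 2031-12-31): 139 out of 365
Tax = £1,284,000 × 1.75% × 139/365 = £8,557.0685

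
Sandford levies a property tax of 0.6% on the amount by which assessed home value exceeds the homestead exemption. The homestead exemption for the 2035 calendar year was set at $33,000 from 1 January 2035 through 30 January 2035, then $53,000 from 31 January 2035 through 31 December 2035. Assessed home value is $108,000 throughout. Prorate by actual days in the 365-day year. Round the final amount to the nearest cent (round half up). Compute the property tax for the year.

1 January – 30 January 2035: 30 days, exemption $33,000 → ($108,000 − $33,000) × 0.6% × 30/365 = $36.9863
31 January – 31 December 2035: 335 days, exemption $53,000 → ($108,000 − $53,000) × 0.6% × 335/365 = $302.8767
Total = $339.8630

$339.86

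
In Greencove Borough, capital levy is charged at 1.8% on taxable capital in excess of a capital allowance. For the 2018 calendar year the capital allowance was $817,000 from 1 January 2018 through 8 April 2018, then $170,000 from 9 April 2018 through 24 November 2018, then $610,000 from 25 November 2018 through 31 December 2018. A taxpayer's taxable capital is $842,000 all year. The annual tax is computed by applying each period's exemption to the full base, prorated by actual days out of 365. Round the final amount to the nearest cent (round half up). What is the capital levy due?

1 January – 8 April 2018: 98 days, exemption $817,000 → ($842,000 − $817,000) × 1.8% × 98/365 = $120.8219
9 April – 24 November 2018: 230 days, exemption $170,000 → ($842,000 − $170,000) × 1.8% × 230/365 = $7,622.1370
25 November – 31 December 2018: 37 days, exemption $610,000 → ($842,000 − $610,000) × 1.8% × 37/365 = $423.3205
Total = $8,166.2795

$8,166.28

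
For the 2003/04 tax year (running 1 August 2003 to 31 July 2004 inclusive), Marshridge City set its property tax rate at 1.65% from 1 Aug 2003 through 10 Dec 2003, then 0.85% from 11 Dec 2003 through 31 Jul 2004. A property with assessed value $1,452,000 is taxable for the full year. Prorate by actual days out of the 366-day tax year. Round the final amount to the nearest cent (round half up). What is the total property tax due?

$16,531.38

1 Aug – 10 Dec 2003: 132 days at 1.65% → $1,452,000 × 1.65% × 132/366 = $8,640.5902
11 Dec 2003 – 31 Jul 2004: 234 days at 0.85% → $1,452,000 × 0.85% × 234/366 = $7,890.7869
Total = $16,531.3770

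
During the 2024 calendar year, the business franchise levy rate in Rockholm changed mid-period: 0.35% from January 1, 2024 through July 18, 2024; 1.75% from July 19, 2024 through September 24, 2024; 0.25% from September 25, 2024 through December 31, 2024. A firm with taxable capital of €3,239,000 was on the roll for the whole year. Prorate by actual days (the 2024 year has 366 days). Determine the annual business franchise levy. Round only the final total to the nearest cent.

January 1 – July 18, 2024: 200 days at 0.35% → €3,239,000 × 0.35% × 200/366 = €6,194.8087
July 19 – September 24, 2024: 68 days at 1.75% → €3,239,000 × 1.75% × 68/366 = €10,531.1749
September 25 – December 31, 2024: 98 days at 0.25% → €3,239,000 × 0.25% × 98/366 = €2,168.1831
Total = €18,894.1667

€18,894.17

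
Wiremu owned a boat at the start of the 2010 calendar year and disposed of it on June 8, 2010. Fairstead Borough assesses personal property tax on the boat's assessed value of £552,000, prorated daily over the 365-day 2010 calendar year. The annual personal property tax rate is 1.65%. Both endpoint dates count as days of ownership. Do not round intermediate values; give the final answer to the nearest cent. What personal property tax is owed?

Days held (January 1 – June 8, 2010): 159 out of 365
Tax = £552,000 × 1.65% × 159/365 = £3,967.5945

£3,967.59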